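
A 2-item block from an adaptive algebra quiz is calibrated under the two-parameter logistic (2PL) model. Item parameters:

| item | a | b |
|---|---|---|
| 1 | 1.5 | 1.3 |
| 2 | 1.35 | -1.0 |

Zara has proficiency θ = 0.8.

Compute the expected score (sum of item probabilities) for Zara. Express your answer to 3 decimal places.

P(θ) = 1 / (1 + exp(−a(θ − b)))
P_1 = 1/(1+e^{0.7500}) = 0.3208
P_2 = 1/(1+e^{-2.4300}) = 0.9191
E[score] = 0.3208 + 0.9191 = 1.2399

1.240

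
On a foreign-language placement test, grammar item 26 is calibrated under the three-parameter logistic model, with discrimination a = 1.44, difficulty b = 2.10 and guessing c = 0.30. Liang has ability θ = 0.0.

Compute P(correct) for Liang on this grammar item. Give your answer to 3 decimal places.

P(θ) = c + (1 − c) · 1 / (1 + exp(−a(θ − b)))
Exponent: 1.44 × (0.0 − 2.10) = -3.0240
1/(1 + e^{3.0240}) = 0.0464
P = 0.30 + 0.70 × 0.0464 = 0.3324

0.332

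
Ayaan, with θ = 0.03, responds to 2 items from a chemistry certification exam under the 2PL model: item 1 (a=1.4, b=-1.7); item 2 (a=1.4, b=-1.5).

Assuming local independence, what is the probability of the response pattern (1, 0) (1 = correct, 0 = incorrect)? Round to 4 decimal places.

0.0965

P(θ) = 1 / (1 + exp(−a(θ − b)))
P_1 = 1/(1+e^{-2.4220}) = 0.9185
P_2 = 1/(1+e^{-2.1420}) = 0.8949
L = P_1 × (1−P_2) = 0.9185 × 0.1051 = 0.09652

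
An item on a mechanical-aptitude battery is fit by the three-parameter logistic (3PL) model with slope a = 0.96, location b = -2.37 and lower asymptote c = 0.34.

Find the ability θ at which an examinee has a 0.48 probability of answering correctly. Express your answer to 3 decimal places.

-3.737

P(θ) = c + (1 − c) · 1 / (1 + exp(−a(θ − b)))
Remove guessing floor: (0.48 − 0.34)/(1 − 0.34) = 0.2121
logit = ln(0.2121/0.7879) = -1.3122
θ = b + logit/(a) = -2.37 + (-1.3122)/0.9600 = -3.7369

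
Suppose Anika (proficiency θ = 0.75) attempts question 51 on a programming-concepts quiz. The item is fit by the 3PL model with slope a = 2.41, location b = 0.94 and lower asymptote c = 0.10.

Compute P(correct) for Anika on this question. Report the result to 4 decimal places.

P(θ) = c + (1 − c) · 1 / (1 + exp(−a(θ − b)))
Exponent: 2.41 × (0.75 − 0.94) = -0.4579
1/(1 + e^{0.4579}) = 0.3875
P = 0.10 + 0.90 × 0.3875 = 0.4487

0.4487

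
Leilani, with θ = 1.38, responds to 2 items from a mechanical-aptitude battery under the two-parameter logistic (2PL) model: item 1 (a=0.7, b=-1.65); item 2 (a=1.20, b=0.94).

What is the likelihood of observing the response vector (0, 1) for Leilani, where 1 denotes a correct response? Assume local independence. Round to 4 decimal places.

0.0674

P(θ) = 1 / (1 + exp(−a(θ − b)))
P_1 = 1/(1+e^{-2.1210}) = 0.8929
P_2 = 1/(1+e^{-0.5280}) = 0.6290
L = (1−P_1) × P_2 = 0.1071 × 0.6290 = 0.06735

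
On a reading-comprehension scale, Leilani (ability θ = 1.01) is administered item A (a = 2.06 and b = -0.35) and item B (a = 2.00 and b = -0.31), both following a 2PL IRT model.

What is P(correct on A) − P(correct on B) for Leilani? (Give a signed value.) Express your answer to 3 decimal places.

0.009

P(θ) = 1 / (1 + exp(−a(θ − b)))
P_A = 0.9428
P_B = 0.9334
P_A − P_B = 0.0094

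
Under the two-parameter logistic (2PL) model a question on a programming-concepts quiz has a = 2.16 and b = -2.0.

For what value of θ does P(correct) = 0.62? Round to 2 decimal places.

P(θ) = 1 / (1 + exp(−a(θ − b)))
logit = ln(0.6200/0.3800) = 0.4895
θ = b + logit/(a) = -2.0 + 0.4895/2.1600 = -1.7734

-1.77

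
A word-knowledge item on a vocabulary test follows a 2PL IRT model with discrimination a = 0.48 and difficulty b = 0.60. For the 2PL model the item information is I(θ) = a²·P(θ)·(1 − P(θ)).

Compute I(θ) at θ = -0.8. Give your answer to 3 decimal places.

0.052

P = 1/(1+e^{0.6720}) = 0.3380
P(1−P) = 0.3380 × 0.6620 = 0.2238
I = a² × P(1−P) = 0.48² × 0.2238 = 0.05156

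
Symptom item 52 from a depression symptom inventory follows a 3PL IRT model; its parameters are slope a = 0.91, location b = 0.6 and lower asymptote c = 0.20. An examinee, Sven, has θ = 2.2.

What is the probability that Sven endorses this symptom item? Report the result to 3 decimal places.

0.849

P(θ) = c + (1 − c) · 1 / (1 + exp(−a(θ − b)))
Exponent: 0.91 × (2.2 − 0.6) = 1.4560
1/(1 + e^{-1.4560}) = 0.8109
P = 0.20 + 0.80 × 0.8109 = 0.8487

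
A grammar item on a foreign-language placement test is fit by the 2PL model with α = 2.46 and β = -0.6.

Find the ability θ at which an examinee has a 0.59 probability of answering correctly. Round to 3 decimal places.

P(θ) = 1 / (1 + exp(−α(θ − β)))
logit = ln(0.5900/0.4100) = 0.3640
θ = β + logit/(α) = -0.6 + 0.3640/2.4600 = -0.4520

-0.452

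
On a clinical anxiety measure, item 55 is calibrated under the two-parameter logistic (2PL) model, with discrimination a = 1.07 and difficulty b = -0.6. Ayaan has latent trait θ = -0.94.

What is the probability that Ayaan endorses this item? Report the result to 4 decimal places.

P(θ) = 1 / (1 + exp(−a(θ − b)))
Exponent: 1.07 × (-0.94 − (-0.6)) = -0.3638
1/(1 + e^{0.3638}) = 0.4100

0.4100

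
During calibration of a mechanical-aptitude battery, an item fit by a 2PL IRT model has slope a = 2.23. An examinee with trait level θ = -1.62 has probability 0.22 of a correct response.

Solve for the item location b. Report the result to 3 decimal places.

P(θ) = 1 / (1 + exp(−a(θ − b)))
logit(0.22) = ln(0.22/0.78) = -1.2657
b = θ − logit/(a) = -1.62 − (-1.2657)/2.2300 = -1.0524

-1.052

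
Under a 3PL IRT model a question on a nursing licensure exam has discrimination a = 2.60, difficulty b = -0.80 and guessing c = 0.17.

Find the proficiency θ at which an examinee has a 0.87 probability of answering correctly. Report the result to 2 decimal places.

P(θ) = c + (1 − c) · 1 / (1 + exp(−a(θ − b)))
Remove guessing floor: (0.87 − 0.17)/(1 − 0.17) = 0.8434
logit = ln(0.8434/0.1566) = 1.6835
θ = b + logit/(a) = -0.80 + 1.6835/2.6000 = -0.1525

-0.15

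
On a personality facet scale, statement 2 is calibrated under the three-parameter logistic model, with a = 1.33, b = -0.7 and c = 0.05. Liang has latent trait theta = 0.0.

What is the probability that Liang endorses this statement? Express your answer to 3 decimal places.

P(theta) = c + (1 − c) · 1 / (1 + exp(−a(theta − b)))
Exponent: 1.33 × (0.0 − (-0.7)) = 0.9310
1/(1 + e^{-0.9310}) = 0.7173
P = 0.05 + 0.95 × 0.7173 = 0.7314

0.731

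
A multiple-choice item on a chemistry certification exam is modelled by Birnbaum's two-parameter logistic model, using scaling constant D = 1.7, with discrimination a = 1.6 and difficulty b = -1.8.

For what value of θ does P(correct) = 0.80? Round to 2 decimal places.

-1.29

P(θ) = 1 / (1 + exp(−D·a(θ − b)))
logit = ln(0.8000/0.2000) = 1.3863
θ = b + logit/(1.7·a) = -1.8 + 1.3863/2.7200 = -1.2903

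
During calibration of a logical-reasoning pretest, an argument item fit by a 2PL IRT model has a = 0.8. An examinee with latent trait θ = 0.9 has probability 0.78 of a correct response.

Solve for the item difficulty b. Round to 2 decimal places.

-0.68

P(θ) = 1 / (1 + exp(−a(θ − b)))
logit(0.78) = ln(0.78/0.22) = 1.2657
b = θ − logit/(a) = 0.9 − 1.2657/0.8000 = -0.6821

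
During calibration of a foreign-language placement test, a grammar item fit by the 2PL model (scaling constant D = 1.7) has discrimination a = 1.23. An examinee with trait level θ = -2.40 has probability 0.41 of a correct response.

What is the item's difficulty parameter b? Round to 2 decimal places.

P(θ) = 1 / (1 + exp(−D·a(θ − b)))
logit(0.41) = ln(0.41/0.59) = -0.3640
b = θ − logit/(1.7·a) = -2.40 − (-0.3640)/2.0910 = -2.2259

-2.23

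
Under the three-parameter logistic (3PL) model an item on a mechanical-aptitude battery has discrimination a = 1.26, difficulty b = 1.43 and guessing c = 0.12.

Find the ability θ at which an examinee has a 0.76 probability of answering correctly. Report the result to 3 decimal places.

2.208

P(θ) = c + (1 − c) · 1 / (1 + exp(−a(θ − b)))
Remove guessing floor: (0.76 − 0.12)/(1 − 0.12) = 0.7273
logit = ln(0.7273/0.2727) = 0.9808
θ = b + logit/(a) = 1.43 + 0.9808/1.2600 = 2.2084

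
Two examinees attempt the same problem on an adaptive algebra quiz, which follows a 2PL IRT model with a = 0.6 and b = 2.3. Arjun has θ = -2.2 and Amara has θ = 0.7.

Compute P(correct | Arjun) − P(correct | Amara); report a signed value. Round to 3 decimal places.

P(θ) = 1 / (1 + exp(−a(θ − b)))
P(Arjun) = 0.0630  [exponent -2.7000]
P(Amara) = 0.2769  [exponent -0.9600]
Difference = 0.0630 − 0.2769 = -0.2139

-0.214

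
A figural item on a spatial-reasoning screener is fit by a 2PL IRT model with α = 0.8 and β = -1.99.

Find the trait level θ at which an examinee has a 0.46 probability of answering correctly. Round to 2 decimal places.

-2.19

P(θ) = 1 / (1 + exp(−α(θ − β)))
logit = ln(0.4600/0.5400) = -0.1603
θ = β + logit/(α) = -1.99 + (-0.1603)/0.8000 = -2.1904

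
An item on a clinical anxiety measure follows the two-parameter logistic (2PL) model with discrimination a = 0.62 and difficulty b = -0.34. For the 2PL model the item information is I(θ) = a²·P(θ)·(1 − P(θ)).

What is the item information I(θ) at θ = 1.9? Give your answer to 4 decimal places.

P = 1/(1+e^{-1.3888}) = 0.8004
P(1−P) = 0.8004 × 0.1996 = 0.1598
I = a² × P(1−P) = 0.62² × 0.1598 = 0.06141

0.0614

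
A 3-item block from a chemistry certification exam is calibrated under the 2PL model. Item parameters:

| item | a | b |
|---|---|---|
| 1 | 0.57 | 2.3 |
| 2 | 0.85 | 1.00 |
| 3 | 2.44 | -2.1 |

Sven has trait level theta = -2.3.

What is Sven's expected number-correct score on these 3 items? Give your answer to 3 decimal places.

P(theta) = 1 / (1 + exp(−a(theta − b)))
P_1 = 1/(1+e^{2.6220}) = 0.0677
P_2 = 1/(1+e^{2.8050}) = 0.0571
P_3 = 1/(1+e^{0.4880}) = 0.3804
E[score] = 0.0677 + 0.0571 + 0.3804 = 0.5052

0.505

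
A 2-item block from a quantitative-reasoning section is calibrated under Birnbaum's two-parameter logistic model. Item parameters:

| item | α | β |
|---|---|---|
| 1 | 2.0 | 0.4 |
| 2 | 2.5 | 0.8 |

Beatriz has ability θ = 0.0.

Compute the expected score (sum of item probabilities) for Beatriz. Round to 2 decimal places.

P(θ) = 1 / (1 + exp(−α(θ − β)))
P_1 = 1/(1+e^{0.8000}) = 0.3100
P_2 = 1/(1+e^{2.0000}) = 0.1192
E[score] = 0.3100 + 0.1192 = 0.4292

0.43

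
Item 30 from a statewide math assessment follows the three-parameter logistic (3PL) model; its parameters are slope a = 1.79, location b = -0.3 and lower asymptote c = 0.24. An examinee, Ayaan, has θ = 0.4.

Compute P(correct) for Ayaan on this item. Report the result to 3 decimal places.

P(θ) = c + (1 − c) · 1 / (1 + exp(−a(θ − b)))
Exponent: 1.79 × (0.4 − (-0.3)) = 1.2530
1/(1 + e^{-1.2530}) = 0.7778
P = 0.24 + 0.76 × 0.7778 = 0.8311

0.831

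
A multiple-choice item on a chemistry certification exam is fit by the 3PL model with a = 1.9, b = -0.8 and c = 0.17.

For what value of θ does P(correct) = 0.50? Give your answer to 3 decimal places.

P(θ) = c + (1 − c) · 1 / (1 + exp(−a(θ − b)))
Remove guessing floor: (0.50 − 0.17)/(1 − 0.17) = 0.3976
logit = ln(0.3976/0.6024) = -0.4155
θ = b + logit/(a) = -0.8 + (-0.4155)/1.9000 = -1.0187

-1.019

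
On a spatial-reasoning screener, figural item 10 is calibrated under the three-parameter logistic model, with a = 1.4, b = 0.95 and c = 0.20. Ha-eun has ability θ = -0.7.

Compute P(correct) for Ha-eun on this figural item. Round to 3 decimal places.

P(θ) = c + (1 − c) · 1 / (1 + exp(−a(θ − b)))
Exponent: 1.4 × (-0.7 − 0.95) = -2.3100
1/(1 + e^{2.3100}) = 0.0903
P = 0.20 + 0.80 × 0.0903 = 0.2722

0.272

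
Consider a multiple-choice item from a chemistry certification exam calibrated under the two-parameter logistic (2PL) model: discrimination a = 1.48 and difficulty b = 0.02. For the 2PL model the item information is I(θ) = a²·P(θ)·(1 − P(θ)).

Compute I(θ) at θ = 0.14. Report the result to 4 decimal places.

0.5433

P = 1/(1+e^{-0.1776}) = 0.5443
P(1−P) = 0.5443 × 0.4557 = 0.2480
I = a² × P(1−P) = 1.48² × 0.2480 = 0.54330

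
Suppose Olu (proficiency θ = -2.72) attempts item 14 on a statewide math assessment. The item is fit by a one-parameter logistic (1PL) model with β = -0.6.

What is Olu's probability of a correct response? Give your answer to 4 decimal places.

0.1072

P(θ) = 1 / (1 + exp(−(θ − β)))
Exponent: (-2.72 − (-0.6)) = -2.1200
1/(1 + e^{2.1200}) = 0.1072
P = 0.1072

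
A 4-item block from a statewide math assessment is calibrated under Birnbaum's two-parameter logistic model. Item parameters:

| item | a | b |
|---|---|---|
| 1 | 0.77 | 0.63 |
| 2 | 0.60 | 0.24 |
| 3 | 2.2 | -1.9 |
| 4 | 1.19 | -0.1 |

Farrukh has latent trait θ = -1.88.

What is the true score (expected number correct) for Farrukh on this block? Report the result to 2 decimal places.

P(θ) = 1 / (1 + exp(−a(θ − b)))
P_1 = 1/(1+e^{1.9327}) = 0.1265
P_2 = 1/(1+e^{1.2720}) = 0.2189
P_3 = 1/(1+e^{-0.0440}) = 0.5110
P_4 = 1/(1+e^{2.1182}) = 0.1073
E[score] = 0.1265 + 0.2189 + 0.5110 + 0.1073 = 0.9637

0.96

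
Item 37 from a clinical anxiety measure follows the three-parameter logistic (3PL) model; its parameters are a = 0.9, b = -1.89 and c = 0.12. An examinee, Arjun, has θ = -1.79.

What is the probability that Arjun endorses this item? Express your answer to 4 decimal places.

0.5798

P(θ) = c + (1 − c) · 1 / (1 + exp(−a(θ − b)))
Exponent: 0.9 × (-1.79 − (-1.89)) = 0.0900
1/(1 + e^{-0.0900}) = 0.5225
P = 0.12 + 0.88 × 0.5225 = 0.5798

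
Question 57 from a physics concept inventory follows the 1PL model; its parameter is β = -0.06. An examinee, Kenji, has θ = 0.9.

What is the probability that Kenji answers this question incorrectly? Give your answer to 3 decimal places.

0.277

P(θ) = 1 / (1 + exp(−(θ − β)))
Exponent: (0.9 − (-0.06)) = 0.9600
1/(1 + e^{-0.9600}) = 0.7231
P = 0.7231
P(incorrect) = 1 − 0.7231 = 0.2769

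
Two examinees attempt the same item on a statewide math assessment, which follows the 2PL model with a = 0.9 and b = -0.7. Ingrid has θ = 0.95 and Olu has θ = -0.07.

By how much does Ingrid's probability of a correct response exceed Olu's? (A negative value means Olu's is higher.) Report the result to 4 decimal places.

P(θ) = 1 / (1 + exp(−a(θ − b)))
P(Ingrid) = 0.8153  [exponent 1.4850]
P(Olu) = 0.6381  [exponent 0.5670]
Difference = 0.8153 − 0.6381 = 0.1773

0.1773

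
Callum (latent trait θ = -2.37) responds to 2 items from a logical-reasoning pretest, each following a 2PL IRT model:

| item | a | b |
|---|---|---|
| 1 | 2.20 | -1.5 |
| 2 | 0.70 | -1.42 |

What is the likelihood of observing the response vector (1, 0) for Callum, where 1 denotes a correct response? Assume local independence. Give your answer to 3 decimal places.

P(θ) = 1 / (1 + exp(−a(θ − b)))
P_1 = 1/(1+e^{1.9140}) = 0.1285
P_2 = 1/(1+e^{0.6650}) = 0.3396
L = P_1 × (1−P_2) = 0.1285 × 0.6604 = 0.08488

0.085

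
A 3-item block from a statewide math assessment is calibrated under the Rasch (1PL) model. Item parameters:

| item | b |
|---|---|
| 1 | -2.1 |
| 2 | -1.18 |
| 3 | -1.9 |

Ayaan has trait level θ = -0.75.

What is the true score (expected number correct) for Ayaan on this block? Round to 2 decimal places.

2.16

P(θ) = 1 / (1 + exp(−(θ − b)))
P_1 = 1/(1+e^{-1.3500}) = 0.7941
P_2 = 1/(1+e^{-0.4300}) = 0.6059
P_3 = 1/(1+e^{-1.1500}) = 0.7595
E[score] = 0.7941 + 0.6059 + 0.7595 = 2.1595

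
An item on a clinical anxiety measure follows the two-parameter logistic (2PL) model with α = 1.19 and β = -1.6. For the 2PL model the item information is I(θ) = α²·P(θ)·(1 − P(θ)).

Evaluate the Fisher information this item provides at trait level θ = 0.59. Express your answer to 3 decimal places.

0.091

P = 1/(1+e^{-2.6061}) = 0.9313
P(1−P) = 0.9313 × 0.0687 = 0.0640
I = α² × P(1−P) = 1.19² × 0.0640 = 0.09066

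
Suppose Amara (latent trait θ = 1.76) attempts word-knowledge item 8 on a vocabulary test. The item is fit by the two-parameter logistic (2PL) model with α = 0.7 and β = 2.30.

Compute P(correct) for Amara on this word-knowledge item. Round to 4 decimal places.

P(θ) = 1 / (1 + exp(−α(θ − β)))
Exponent: 0.7 × (1.76 − 2.30) = -0.3780
1/(1 + e^{0.3780}) = 0.4066

0.4066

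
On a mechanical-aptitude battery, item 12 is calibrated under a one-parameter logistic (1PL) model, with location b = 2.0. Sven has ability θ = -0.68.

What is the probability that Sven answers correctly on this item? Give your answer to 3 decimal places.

0.064

P(θ) = 1 / (1 + exp(−(θ − b)))
Exponent: (-0.68 − 2.0) = -2.6800
1/(1 + e^{2.6800}) = 0.0642
P = 0.0642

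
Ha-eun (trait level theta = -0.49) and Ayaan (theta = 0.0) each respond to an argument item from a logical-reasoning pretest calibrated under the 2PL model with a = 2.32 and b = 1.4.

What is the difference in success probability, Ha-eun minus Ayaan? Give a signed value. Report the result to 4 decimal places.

-0.0251

P(theta) = 1 / (1 + exp(−a(theta − b)))
P(Ha-eun) = 0.0123  [exponent -4.3848]
P(Ayaan) = 0.0374  [exponent -3.2480]
Difference = 0.0123 − 0.0374 = -0.0251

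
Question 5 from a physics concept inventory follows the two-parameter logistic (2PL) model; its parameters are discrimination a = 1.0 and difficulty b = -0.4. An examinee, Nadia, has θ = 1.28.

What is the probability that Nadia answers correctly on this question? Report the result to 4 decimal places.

P(θ) = 1 / (1 + exp(−a(θ − b)))
Exponent: 1.0 × (1.28 − (-0.4)) = 1.6800
1/(1 + e^{-1.6800}) = 0.8429

0.8429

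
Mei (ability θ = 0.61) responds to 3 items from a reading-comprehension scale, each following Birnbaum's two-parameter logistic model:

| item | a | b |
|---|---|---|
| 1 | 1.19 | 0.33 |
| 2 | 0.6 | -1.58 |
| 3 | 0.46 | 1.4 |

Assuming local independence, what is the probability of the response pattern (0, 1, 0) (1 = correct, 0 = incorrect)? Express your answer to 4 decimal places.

0.1941

P(θ) = 1 / (1 + exp(−a(θ − b)))
P_1 = 1/(1+e^{-0.3332}) = 0.5825
P_2 = 1/(1+e^{-1.3140}) = 0.7882
P_3 = 1/(1+e^{0.3634}) = 0.4101
L = (1−P_1) × P_2 × (1−P_3) = 0.4175 × 0.7882 × 0.5899 = 0.19409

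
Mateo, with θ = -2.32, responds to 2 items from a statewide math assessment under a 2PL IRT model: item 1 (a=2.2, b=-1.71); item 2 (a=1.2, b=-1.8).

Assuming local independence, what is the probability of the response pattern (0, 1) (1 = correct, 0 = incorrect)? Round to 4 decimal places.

0.2766

P(θ) = 1 / (1 + exp(−a(θ − b)))
P_1 = 1/(1+e^{1.3420}) = 0.2072
P_2 = 1/(1+e^{0.6240}) = 0.3489
L = (1−P_1) × P_2 = 0.7928 × 0.3489 = 0.27659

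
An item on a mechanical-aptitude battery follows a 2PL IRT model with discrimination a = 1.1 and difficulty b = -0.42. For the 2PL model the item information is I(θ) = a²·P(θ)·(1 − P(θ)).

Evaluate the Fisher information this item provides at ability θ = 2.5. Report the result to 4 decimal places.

0.0450

P = 1/(1+e^{-3.2120}) = 0.9613
P(1−P) = 0.9613 × 0.0387 = 0.0372
I = a² × P(1−P) = 1.1² × 0.0372 = 0.04503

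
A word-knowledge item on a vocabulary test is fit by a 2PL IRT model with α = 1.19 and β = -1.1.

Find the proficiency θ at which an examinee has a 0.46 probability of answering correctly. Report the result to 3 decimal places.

-1.235

P(θ) = 1 / (1 + exp(−α(θ − β)))
logit = ln(0.4600/0.5400) = -0.1603
θ = β + logit/(α) = -1.1 + (-0.1603)/1.1900 = -1.2347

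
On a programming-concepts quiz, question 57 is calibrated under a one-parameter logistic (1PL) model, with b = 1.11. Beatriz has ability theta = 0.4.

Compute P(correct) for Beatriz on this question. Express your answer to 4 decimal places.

P(theta) = 1 / (1 + exp(−(theta − b)))
Exponent: (0.4 − 1.11) = -0.7100
1/(1 + e^{0.7100}) = 0.3296
P = 0.3296

0.3296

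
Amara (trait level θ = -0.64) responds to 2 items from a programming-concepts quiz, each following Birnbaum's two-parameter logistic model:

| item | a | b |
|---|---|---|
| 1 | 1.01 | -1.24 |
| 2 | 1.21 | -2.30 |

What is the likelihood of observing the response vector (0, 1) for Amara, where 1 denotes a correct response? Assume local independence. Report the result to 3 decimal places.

0.311

P(θ) = 1 / (1 + exp(−a(θ − b)))
P_1 = 1/(1+e^{-0.6060}) = 0.6470
P_2 = 1/(1+e^{-2.0086}) = 0.8817
L = (1−P_1) × P_2 = 0.3530 × 0.8817 = 0.31121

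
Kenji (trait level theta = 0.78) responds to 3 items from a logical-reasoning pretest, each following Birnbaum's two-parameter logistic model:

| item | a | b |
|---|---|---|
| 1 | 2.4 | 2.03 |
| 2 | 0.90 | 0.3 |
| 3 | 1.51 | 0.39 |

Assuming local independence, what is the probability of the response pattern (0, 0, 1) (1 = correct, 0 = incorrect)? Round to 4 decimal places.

0.2412

P(theta) = 1 / (1 + exp(−a(theta − b)))
P_1 = 1/(1+e^{3.0000}) = 0.0474
P_2 = 1/(1+e^{-0.4320}) = 0.6064
P_3 = 1/(1+e^{-0.5889}) = 0.6431
L = (1−P_1) × (1−P_2) × P_3 = 0.9526 × 0.3936 × 0.6431 = 0.24115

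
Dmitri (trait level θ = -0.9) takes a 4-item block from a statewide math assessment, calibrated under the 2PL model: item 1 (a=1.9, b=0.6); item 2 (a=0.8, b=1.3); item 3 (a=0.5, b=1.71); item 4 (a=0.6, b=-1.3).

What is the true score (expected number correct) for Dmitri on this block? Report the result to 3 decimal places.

P(θ) = 1 / (1 + exp(−a(θ − b)))
P_1 = 1/(1+e^{2.8500}) = 0.0547
P_2 = 1/(1+e^{1.7600}) = 0.1468
P_3 = 1/(1+e^{1.3050}) = 0.2133
P_4 = 1/(1+e^{-0.2400}) = 0.5597
E[score] = 0.0547 + 0.1468 + 0.2133 + 0.5597 = 0.9745

0.975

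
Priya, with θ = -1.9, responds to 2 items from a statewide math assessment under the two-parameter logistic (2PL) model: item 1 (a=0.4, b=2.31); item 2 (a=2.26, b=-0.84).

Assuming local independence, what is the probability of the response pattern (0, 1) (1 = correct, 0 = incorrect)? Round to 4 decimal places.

P(θ) = 1 / (1 + exp(−a(θ − b)))
P_1 = 1/(1+e^{1.6840}) = 0.1566
P_2 = 1/(1+e^{2.3956}) = 0.0835
L = (1−P_1) × P_2 = 0.8434 × 0.0835 = 0.07043

0.0704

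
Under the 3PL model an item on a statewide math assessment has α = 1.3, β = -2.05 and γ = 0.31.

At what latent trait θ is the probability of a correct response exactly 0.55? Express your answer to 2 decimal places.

-2.53

P(θ) = γ + (1 − γ) · 1 / (1 + exp(−α(θ − β)))
Remove guessing floor: (0.55 − 0.31)/(1 − 0.31) = 0.3478
logit = ln(0.3478/0.6522) = -0.6286
θ = β + logit/(α) = -2.05 + (-0.6286)/1.3000 = -2.5335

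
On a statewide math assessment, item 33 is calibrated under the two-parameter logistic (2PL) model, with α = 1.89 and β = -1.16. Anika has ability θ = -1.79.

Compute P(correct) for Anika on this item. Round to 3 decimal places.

0.233

P(θ) = 1 / (1 + exp(−α(θ − β)))
Exponent: 1.89 × (-1.79 − (-1.16)) = -1.1907
1/(1 + e^{1.1907}) = 0.2331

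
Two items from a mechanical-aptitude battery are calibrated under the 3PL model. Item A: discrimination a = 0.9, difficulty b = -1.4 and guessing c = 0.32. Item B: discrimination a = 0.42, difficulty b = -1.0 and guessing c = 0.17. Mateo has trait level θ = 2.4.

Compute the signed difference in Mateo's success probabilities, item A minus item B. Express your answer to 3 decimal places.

0.139

P(θ) = c + (1 − c) · 1 / (1 + exp(−a(θ − b)))
P_A = 0.9785
P_B = 0.8395
P_A − P_B = 0.1390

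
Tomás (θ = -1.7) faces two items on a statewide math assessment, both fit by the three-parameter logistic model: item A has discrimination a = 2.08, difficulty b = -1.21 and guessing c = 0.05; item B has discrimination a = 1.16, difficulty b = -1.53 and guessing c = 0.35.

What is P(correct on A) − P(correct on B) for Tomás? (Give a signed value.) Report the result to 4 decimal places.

P(θ) = c + (1 − c) · 1 / (1 + exp(−a(θ − b)))
P_A = 0.3019
P_B = 0.6431
P_A − P_B = -0.3411

-0.3411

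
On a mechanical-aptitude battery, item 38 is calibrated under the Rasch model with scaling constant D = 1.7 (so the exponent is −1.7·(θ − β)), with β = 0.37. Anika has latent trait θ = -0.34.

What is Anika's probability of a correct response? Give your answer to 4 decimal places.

0.2302

P(θ) = 1 / (1 + exp(−D·(θ − β)))
Exponent: 1.7 × (-0.34 − 0.37) = -1.2070
1/(1 + e^{1.2070}) = 0.2302
P = 0.2302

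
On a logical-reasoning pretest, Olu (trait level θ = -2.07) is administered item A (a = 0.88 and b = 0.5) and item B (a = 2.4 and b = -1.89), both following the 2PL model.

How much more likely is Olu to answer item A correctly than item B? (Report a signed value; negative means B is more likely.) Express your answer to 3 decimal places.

-0.299

P(θ) = 1 / (1 + exp(−a(θ − b)))
P_A = 0.0944
P_B = 0.3936
P_A − P_B = -0.2993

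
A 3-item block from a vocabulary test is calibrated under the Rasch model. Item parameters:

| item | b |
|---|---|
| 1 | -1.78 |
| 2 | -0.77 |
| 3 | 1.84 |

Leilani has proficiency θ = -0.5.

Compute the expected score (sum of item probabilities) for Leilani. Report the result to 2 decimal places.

1.44

P(θ) = 1 / (1 + exp(−(θ − b)))
P_1 = 1/(1+e^{-1.2800}) = 0.7824
P_2 = 1/(1+e^{-0.2700}) = 0.5671
P_3 = 1/(1+e^{2.3400}) = 0.0879
E[score] = 0.7824 + 0.5671 + 0.0879 = 1.4374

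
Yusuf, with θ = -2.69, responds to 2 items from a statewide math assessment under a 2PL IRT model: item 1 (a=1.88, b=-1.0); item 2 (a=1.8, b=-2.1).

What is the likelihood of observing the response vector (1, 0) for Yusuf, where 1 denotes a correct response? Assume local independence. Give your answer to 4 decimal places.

P(θ) = 1 / (1 + exp(−a(θ − b)))
P_1 = 1/(1+e^{3.1772}) = 0.0400
P_2 = 1/(1+e^{1.0620}) = 0.2569
L = P_1 × (1−P_2) = 0.0400 × 0.7431 = 0.02975

0.0297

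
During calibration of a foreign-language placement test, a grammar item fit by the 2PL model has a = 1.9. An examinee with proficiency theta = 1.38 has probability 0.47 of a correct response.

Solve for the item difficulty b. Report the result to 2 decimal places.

P(theta) = 1 / (1 + exp(−a(theta − b)))
logit(0.47) = ln(0.47/0.53) = -0.1201
b = theta − logit/(a) = 1.38 − (-0.1201)/1.9000 = 1.4432

1.44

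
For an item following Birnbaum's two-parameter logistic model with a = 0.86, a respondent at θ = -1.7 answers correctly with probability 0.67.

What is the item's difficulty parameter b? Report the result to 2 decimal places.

-2.52

P(θ) = 1 / (1 + exp(−a(θ − b)))
logit(0.67) = ln(0.67/0.33) = 0.7082
b = θ − logit/(a) = -1.7 − 0.7082/0.8600 = -2.5235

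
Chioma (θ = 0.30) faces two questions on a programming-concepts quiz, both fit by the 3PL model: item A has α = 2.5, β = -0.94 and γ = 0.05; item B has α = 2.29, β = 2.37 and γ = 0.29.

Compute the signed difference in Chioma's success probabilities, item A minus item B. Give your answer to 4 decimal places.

0.6629

P(θ) = γ + (1 − γ) · 1 / (1 + exp(−α(θ − β)))
P_A = 0.9590
P_B = 0.2961
P_A − P_B = 0.6629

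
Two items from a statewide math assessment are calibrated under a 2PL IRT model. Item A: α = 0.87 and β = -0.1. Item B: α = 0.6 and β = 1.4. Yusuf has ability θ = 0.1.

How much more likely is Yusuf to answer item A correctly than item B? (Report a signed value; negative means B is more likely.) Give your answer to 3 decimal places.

P(θ) = 1 / (1 + exp(−α(θ − β)))
P_A = 0.5434
P_B = 0.3143
P_A − P_B = 0.2291

0.229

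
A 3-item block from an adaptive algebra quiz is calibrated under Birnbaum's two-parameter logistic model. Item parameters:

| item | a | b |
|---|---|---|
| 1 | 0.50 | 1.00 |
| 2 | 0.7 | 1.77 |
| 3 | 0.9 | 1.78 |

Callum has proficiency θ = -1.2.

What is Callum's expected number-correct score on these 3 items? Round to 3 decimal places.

P(θ) = 1 / (1 + exp(−a(θ − b)))
P_1 = 1/(1+e^{1.1000}) = 0.2497
P_2 = 1/(1+e^{2.0790}) = 0.1112
P_3 = 1/(1+e^{2.6820}) = 0.0640
E[score] = 0.2497 + 0.1112 + 0.0640 = 0.4249

0.425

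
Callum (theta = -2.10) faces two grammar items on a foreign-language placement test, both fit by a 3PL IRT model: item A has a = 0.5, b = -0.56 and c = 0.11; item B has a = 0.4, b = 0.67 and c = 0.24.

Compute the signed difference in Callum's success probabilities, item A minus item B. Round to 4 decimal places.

-0.0370

P(theta) = c + (1 − c) · 1 / (1 + exp(−a(theta − b)))
P_A = 0.3917
P_B = 0.4287
P_A − P_B = -0.0370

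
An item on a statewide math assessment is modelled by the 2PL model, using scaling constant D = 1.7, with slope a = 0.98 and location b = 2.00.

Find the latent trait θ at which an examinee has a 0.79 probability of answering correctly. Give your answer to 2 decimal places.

P(θ) = 1 / (1 + exp(−D·a(θ − b)))
logit = ln(0.7900/0.2100) = 1.3249
θ = b + logit/(1.7·a) = 2.00 + 1.3249/1.6660 = 2.7953

2.80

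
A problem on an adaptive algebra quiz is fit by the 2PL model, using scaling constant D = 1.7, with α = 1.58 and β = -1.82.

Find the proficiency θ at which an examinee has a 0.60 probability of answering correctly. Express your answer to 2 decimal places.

P(θ) = 1 / (1 + exp(−D·α(θ − β)))
logit = ln(0.6000/0.4000) = 0.4055
θ = β + logit/(1.7·α) = -1.82 + 0.4055/2.6860 = -1.6690

-1.67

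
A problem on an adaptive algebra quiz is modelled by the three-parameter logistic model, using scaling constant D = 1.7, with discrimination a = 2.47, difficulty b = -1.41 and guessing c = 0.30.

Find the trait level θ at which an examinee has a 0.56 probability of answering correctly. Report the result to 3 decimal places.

-1.535

P(θ) = c + (1 − c) · 1 / (1 + exp(−D·a(θ − b)))
Remove guessing floor: (0.56 − 0.30)/(1 − 0.30) = 0.3714
logit = ln(0.3714/0.6286) = -0.5261
θ = b + logit/(1.7·a) = -1.41 + (-0.5261)/4.1990 = -1.5353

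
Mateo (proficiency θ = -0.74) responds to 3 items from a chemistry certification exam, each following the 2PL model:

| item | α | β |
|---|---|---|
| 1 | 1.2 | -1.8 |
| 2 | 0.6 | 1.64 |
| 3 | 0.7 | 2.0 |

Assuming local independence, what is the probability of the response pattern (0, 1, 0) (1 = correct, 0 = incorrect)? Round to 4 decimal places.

P(θ) = 1 / (1 + exp(−α(θ − β)))
P_1 = 1/(1+e^{-1.2720}) = 0.7811
P_2 = 1/(1+e^{1.4280}) = 0.1934
P_3 = 1/(1+e^{1.9180}) = 0.1281
L = (1−P_1) × P_2 × (1−P_3) = 0.2189 × 0.1934 × 0.8719 = 0.03692

0.0369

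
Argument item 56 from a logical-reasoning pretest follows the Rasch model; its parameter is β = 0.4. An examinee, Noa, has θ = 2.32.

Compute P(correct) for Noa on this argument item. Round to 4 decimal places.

P(θ) = 1 / (1 + exp(−(θ − β)))
Exponent: (2.32 − 0.4) = 1.9200
1/(1 + e^{-1.9200}) = 0.8721
P = 0.8721

0.8721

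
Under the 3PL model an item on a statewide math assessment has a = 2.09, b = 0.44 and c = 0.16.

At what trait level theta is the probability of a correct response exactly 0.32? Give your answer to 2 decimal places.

-0.25

P(theta) = c + (1 − c) · 1 / (1 + exp(−a(theta − b)))
Remove guessing floor: (0.32 − 0.16)/(1 − 0.16) = 0.1905
logit = ln(0.1905/0.8095) = -1.4469
theta = b + logit/(a) = 0.44 + (-1.4469)/2.0900 = -0.2523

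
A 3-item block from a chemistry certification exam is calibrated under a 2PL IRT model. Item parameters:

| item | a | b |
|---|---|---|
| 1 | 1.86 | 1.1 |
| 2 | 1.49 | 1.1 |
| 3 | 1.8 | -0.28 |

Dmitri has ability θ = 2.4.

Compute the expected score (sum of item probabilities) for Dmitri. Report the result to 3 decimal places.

P(θ) = 1 / (1 + exp(−a(θ − b)))
P_1 = 1/(1+e^{-2.4180}) = 0.9182
P_2 = 1/(1+e^{-1.9370}) = 0.8740
P_3 = 1/(1+e^{-4.8240}) = 0.9920
E[score] = 0.9182 + 0.8740 + 0.9920 = 2.7842

2.784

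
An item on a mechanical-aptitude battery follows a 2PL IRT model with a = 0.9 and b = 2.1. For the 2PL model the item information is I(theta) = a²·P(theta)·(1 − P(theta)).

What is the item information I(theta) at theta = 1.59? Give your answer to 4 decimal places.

0.1922

P = 1/(1+e^{0.4590}) = 0.3872
P(1−P) = 0.3872 × 0.6128 = 0.2373
I = a² × P(1−P) = 0.9² × 0.2373 = 0.19220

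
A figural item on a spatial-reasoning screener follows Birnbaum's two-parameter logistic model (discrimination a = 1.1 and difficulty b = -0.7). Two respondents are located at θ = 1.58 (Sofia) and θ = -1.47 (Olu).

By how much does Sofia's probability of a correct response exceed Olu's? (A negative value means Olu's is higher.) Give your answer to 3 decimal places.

P(θ) = 1 / (1 + exp(−a(θ − b)))
P(Sofia) = 0.9247  [exponent 2.5080]
P(Olu) = 0.3001  [exponent -0.8470]
Difference = 0.9247 − 0.3001 = 0.6246

0.625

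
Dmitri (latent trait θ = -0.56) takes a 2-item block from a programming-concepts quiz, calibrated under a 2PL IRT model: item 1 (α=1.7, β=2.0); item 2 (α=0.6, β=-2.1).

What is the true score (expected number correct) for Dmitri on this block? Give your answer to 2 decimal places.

P(θ) = 1 / (1 + exp(−α(θ − β)))
P_1 = 1/(1+e^{4.3520}) = 0.0127
P_2 = 1/(1+e^{-0.9240}) = 0.7159
E[score] = 0.0127 + 0.7159 = 0.7286

0.73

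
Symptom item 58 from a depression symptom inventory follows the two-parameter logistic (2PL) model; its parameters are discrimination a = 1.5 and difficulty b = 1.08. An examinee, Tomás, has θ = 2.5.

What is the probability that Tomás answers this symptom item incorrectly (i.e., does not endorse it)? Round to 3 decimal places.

P(θ) = 1 / (1 + exp(−a(θ − b)))
Exponent: 1.5 × (2.5 − 1.08) = 2.1300
1/(1 + e^{-2.1300}) = 0.8938
P(incorrect) = 1 − 0.8938 = 0.1062

0.106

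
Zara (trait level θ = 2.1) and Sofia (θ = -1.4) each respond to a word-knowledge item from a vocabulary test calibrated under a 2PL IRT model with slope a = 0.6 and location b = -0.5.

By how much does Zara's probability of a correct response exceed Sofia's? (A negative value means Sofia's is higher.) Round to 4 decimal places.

0.4582

P(θ) = 1 / (1 + exp(−a(θ − b)))
P(Zara) = 0.8264  [exponent 1.5600]
P(Sofia) = 0.3682  [exponent -0.5400]
Difference = 0.8264 − 0.3682 = 0.4582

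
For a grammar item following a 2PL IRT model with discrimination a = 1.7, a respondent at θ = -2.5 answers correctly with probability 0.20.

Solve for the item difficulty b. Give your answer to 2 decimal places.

P(θ) = 1 / (1 + exp(−a(θ − b)))
logit(0.20) = ln(0.20/0.80) = -1.3863
b = θ − logit/(a) = -2.5 − (-1.3863)/1.7000 = -1.6845

-1.68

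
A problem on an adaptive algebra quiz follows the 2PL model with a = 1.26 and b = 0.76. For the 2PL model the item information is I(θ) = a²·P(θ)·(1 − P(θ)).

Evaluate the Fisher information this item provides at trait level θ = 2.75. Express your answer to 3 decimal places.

0.111

P = 1/(1+e^{-2.5074}) = 0.9247
P(1−P) = 0.9247 × 0.0753 = 0.0697
I = a² × P(1−P) = 1.26² × 0.0697 = 0.11060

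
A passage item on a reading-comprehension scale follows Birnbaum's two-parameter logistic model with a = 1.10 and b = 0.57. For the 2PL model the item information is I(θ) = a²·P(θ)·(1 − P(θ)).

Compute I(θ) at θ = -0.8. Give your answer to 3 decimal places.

P = 1/(1+e^{1.5070}) = 0.1814
P(1−P) = 0.1814 × 0.8186 = 0.1485
I = a² × P(1−P) = 1.10² × 0.1485 = 0.17967

0.180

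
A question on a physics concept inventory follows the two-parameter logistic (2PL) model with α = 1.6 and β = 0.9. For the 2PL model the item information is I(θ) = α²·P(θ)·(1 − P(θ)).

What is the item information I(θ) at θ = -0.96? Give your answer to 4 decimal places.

P = 1/(1+e^{2.9760}) = 0.0485
P(1−P) = 0.0485 × 0.9515 = 0.0462
I = α² × P(1−P) = 1.6² × 0.0462 = 0.11819

0.1182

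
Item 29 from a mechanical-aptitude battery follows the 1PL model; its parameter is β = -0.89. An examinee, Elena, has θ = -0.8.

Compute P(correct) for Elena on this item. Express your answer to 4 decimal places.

0.5225

P(θ) = 1 / (1 + exp(−(θ − β)))
Exponent: (-0.8 − (-0.89)) = 0.0900
1/(1 + e^{-0.0900}) = 0.5225
P = 0.5225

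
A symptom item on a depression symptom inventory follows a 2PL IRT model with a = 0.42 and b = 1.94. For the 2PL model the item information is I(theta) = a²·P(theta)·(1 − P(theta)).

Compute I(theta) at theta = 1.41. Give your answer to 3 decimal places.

P = 1/(1+e^{0.2226}) = 0.4446
P(1−P) = 0.4446 × 0.5554 = 0.2469
I = a² × P(1−P) = 0.42² × 0.2469 = 0.04356

0.044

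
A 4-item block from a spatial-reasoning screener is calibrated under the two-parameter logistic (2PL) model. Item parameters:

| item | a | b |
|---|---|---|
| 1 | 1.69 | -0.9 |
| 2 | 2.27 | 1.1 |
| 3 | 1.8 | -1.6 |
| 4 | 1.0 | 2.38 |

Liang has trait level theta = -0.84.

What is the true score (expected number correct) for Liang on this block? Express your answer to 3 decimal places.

P(theta) = 1 / (1 + exp(−a(theta − b)))
P_1 = 1/(1+e^{-0.1014}) = 0.5253
P_2 = 1/(1+e^{4.4038}) = 0.0121
P_3 = 1/(1+e^{-1.3680}) = 0.7971
P_4 = 1/(1+e^{3.2200}) = 0.0384
E[score] = 0.5253 + 0.0121 + 0.7971 + 0.0384 = 1.3729

1.373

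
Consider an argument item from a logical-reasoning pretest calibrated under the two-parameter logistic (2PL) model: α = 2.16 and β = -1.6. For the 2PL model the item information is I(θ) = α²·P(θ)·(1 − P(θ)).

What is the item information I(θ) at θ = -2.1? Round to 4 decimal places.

0.8829

P = 1/(1+e^{1.0800}) = 0.2535
P(1−P) = 0.2535 × 0.7465 = 0.1892
I = α² × P(1−P) = 2.16² × 0.1892 = 0.88292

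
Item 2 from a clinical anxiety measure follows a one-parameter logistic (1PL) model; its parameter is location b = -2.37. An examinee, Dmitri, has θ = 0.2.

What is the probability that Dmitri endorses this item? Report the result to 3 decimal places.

0.929

P(θ) = 1 / (1 + exp(−(θ − b)))
Exponent: (0.2 − (-2.37)) = 2.5700
1/(1 + e^{-2.5700}) = 0.9289
P = 0.9289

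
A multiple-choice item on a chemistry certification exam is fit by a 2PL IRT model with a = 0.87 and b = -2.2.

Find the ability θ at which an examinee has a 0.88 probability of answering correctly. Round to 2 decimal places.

P(θ) = 1 / (1 + exp(−a(θ − b)))
logit = ln(0.8800/0.1200) = 1.9924
θ = b + logit/(a) = -2.2 + 1.9924/0.8700 = 0.0901

0.09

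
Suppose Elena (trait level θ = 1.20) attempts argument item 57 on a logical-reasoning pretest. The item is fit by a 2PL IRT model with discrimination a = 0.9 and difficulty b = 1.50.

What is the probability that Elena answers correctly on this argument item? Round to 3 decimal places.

0.433

P(θ) = 1 / (1 + exp(−a(θ − b)))
Exponent: 0.9 × (1.20 − 1.50) = -0.2700
1/(1 + e^{0.2700}) = 0.4329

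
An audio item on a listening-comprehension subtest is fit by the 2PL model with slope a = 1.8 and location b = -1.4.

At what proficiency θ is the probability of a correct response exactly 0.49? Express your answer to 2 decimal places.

-1.42

P(θ) = 1 / (1 + exp(−a(θ − b)))
logit = ln(0.4900/0.5100) = -0.0400
θ = b + logit/(a) = -1.4 + (-0.0400)/1.8000 = -1.4222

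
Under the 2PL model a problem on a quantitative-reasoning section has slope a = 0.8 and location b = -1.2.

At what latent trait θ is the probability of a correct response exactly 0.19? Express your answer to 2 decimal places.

P(θ) = 1 / (1 + exp(−a(θ − b)))
logit = ln(0.1900/0.8100) = -1.4500
θ = b + logit/(a) = -1.2 + (-1.4500)/0.8000 = -3.0125

-3.01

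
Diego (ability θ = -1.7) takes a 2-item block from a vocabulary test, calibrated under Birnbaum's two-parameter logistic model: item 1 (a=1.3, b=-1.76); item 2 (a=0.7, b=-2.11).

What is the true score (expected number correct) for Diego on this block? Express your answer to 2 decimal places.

1.09

P(θ) = 1 / (1 + exp(−a(θ − b)))
P_1 = 1/(1+e^{-0.0780}) = 0.5195
P_2 = 1/(1+e^{-0.2870}) = 0.5713
E[score] = 0.5195 + 0.5713 = 1.0908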